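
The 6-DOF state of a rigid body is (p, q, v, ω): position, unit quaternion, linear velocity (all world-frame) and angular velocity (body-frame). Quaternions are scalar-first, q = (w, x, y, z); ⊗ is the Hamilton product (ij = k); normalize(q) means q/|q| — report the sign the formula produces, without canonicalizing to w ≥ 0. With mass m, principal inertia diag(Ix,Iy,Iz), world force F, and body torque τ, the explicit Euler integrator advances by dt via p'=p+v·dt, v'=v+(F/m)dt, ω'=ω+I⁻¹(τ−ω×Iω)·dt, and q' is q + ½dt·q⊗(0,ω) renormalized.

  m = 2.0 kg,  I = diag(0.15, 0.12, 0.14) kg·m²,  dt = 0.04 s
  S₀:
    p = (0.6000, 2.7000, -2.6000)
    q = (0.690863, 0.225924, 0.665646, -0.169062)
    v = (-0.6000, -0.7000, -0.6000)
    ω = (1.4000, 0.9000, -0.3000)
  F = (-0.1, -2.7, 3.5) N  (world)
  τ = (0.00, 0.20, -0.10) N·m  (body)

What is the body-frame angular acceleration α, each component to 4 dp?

gyro term ω×Iω = (-0.0054, -0.0042, -0.0378)
(τ − ω×Iω)/I = (0.0360, 1.7017, -0.4443)

α = (0.0360, 1.7017, -0.4443)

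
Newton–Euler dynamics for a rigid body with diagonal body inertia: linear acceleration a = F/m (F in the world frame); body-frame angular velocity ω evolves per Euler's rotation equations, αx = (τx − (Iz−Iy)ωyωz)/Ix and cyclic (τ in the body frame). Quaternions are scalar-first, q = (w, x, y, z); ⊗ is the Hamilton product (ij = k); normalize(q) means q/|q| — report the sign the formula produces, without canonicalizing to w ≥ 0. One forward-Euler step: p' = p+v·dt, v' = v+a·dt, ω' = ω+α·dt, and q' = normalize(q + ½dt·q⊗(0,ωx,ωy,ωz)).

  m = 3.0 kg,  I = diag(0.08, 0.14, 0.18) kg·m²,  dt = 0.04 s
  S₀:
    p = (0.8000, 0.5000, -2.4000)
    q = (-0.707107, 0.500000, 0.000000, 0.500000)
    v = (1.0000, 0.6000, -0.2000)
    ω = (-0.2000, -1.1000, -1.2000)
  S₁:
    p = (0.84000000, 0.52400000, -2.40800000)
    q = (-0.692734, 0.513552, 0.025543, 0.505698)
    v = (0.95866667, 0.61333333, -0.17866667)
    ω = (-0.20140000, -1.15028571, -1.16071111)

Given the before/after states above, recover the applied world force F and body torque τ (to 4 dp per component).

F = (-3.1000, 1.0000, 1.6000)
τ = (0.0500, -0.2000, 0.1900)

ω₁ − ω₀ = (-0.00140000, -0.05028571, 0.03928889)
I·α + gyro = (0.0500, -0.2000, 0.1900)
Δv = v₁−v₀ = (-0.04133333, 0.01333333, 0.02133333)
m·(v₁−v₀)/dt = (-3.1000, 1.0000, 1.6000)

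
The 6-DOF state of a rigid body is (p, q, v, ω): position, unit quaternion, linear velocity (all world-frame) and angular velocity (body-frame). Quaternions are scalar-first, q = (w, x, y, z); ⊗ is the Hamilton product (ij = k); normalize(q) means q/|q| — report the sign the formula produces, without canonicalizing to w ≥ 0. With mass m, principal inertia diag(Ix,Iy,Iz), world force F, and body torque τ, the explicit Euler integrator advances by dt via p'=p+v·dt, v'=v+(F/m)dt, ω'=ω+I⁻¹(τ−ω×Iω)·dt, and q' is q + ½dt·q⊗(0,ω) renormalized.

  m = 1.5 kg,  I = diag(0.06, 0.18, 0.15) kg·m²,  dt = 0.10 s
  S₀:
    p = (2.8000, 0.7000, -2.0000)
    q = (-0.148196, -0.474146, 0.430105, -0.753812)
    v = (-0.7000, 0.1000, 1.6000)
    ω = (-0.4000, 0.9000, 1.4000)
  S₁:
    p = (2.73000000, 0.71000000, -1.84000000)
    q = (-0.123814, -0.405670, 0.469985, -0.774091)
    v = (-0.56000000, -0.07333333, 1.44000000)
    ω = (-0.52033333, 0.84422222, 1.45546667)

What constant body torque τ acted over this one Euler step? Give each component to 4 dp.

rate change Δω = (-0.12033333, -0.05577778, 0.05546667)
ω₀×(Iω₀) = (-0.0378, 0.0504, -0.0432)
I·α + gyro = (-0.1100, -0.0500, 0.0400)

τ = (-0.1100, -0.0500, 0.0400)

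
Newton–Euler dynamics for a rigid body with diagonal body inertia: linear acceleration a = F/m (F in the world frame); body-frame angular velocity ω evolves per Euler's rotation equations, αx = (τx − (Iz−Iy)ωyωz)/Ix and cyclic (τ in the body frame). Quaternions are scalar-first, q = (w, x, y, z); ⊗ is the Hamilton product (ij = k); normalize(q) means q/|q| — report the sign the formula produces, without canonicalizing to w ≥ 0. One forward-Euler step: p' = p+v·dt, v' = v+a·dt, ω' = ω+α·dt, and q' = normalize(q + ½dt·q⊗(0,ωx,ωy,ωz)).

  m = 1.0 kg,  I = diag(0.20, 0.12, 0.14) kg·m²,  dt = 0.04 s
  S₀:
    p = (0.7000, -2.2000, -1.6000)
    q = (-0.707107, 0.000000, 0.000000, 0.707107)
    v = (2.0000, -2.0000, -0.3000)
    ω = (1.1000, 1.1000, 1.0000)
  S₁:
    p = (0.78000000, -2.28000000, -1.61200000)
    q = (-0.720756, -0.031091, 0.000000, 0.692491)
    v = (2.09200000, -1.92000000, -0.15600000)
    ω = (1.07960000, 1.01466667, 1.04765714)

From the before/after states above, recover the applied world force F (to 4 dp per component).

Δv = v₁−v₀ = (0.09200000, 0.08000000, 0.14400000)
applied force F = (2.3000, 2.0000, 3.6000)

F = (2.3000, 2.0000, 3.6000)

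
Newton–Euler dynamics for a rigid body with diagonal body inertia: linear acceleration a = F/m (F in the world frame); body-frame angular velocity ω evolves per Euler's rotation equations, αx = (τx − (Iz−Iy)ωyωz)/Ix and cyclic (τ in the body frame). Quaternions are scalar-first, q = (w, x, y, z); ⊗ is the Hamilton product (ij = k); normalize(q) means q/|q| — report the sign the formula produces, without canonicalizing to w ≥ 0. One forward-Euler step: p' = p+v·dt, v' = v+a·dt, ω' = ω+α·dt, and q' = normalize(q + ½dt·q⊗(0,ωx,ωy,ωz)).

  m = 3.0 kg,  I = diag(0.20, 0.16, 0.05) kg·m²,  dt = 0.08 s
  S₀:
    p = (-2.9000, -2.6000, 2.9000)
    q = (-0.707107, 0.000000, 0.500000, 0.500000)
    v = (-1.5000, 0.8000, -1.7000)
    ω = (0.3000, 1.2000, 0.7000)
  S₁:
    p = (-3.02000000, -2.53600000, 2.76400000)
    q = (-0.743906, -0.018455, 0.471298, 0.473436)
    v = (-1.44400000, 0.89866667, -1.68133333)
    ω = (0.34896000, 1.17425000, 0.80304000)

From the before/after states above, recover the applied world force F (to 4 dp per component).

F = (2.1000, 3.7000, 0.7000)

Δv = v₁−v₀ = (0.05600000, 0.09866667, 0.01866667)
m·(v₁−v₀)/dt = (2.1000, 3.7000, 0.7000)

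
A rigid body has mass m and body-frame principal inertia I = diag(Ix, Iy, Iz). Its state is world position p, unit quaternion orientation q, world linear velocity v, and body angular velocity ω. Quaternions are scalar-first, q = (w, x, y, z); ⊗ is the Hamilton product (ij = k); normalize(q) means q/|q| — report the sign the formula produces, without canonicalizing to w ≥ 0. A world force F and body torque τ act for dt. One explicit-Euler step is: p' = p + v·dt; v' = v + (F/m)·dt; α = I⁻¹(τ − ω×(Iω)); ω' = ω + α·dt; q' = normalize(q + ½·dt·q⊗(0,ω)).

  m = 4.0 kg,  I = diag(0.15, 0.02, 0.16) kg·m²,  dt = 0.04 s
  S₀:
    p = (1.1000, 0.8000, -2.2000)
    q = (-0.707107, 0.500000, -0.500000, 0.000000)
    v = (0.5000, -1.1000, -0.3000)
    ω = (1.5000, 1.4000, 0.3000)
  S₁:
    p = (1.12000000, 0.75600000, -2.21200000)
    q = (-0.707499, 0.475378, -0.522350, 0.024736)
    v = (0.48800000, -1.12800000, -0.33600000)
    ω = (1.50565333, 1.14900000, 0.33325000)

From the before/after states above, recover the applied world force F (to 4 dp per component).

v₁ − v₀ = (-0.01200000, -0.02800000, -0.03600000)
F = m·Δv/dt = (-1.2000, -2.8000, -3.6000)

F = (-1.2000, -2.8000, -3.6000)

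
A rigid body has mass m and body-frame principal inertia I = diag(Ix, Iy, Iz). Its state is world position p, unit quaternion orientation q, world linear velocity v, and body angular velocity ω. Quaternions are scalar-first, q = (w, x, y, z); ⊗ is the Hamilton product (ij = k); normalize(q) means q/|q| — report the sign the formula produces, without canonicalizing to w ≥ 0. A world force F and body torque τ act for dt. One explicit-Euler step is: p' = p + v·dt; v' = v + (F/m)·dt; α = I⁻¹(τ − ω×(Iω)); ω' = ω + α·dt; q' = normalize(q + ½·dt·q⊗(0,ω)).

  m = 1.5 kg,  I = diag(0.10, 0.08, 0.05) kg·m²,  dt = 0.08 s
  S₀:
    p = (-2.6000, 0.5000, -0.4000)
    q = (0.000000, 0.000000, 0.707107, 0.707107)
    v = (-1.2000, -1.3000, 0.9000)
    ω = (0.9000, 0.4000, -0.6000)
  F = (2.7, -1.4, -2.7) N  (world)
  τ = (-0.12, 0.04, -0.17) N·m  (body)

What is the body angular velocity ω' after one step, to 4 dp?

gyro term ω×Iω = (0.0072, -0.0270, -0.0072)
angular accel α = (-1.2720, 0.8375, -3.2560)
new body rate ω' = (0.7982, 0.4670, -0.8605)

ω' = (0.7982, 0.4670, -0.8605)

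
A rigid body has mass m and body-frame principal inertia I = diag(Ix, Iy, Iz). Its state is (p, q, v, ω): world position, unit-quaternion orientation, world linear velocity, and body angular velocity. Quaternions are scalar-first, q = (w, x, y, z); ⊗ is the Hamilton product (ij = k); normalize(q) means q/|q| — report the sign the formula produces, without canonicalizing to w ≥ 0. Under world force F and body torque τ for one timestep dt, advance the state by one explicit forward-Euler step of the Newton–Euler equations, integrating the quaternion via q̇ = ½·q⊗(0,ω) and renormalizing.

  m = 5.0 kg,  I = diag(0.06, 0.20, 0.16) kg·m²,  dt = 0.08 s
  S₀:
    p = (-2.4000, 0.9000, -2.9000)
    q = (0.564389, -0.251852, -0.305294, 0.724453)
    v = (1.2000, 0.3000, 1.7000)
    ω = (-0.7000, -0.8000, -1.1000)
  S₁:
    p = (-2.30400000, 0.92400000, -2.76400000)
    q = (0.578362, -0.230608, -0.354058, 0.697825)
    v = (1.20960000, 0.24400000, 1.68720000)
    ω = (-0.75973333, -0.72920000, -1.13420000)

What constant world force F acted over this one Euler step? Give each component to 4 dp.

v₁ − v₀ = (0.00960000, -0.05600000, -0.01280000)
F = m·Δv/dt = (0.6000, -3.5000, -0.8000)

F = (0.6000, -3.5000, -0.8000)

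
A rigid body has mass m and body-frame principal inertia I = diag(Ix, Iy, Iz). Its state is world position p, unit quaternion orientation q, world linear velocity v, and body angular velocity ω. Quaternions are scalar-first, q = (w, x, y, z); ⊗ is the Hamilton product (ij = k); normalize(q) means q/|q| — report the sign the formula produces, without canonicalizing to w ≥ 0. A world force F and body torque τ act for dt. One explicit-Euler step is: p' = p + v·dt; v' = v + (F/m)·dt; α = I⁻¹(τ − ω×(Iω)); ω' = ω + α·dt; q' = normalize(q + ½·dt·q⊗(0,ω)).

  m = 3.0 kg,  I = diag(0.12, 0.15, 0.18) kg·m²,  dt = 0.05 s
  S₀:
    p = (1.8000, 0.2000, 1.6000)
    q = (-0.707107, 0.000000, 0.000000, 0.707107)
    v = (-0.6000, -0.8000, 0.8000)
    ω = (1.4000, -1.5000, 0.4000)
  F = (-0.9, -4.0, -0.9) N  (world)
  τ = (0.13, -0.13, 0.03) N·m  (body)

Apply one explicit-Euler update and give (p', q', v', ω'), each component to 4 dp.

p' = (1.7700, 0.1600, 1.6400)
q' = (-0.7132, 0.0018, 0.0512, 0.6991)
v' = (-0.6150, -0.8667, 0.7850)
ω' = (1.4617, -1.5321, 0.4258)

α = I⁻¹(τ − ω×Iω) = (1.2333, -0.6427, 0.5167)
ω + α·dt = (1.4617, -1.5321, 0.4258)
2q̇ = q⊗(0,ω) = (-0.2828428, 0.0707107, 2.0506103, -0.2828428)
q + ½dt·q⊗(0,ω), renormalized = (-0.7132, 0.0018, 0.0512, 0.6991)
p' = p + v·dt = (1.7700, 0.1600, 1.6400)
v' = v + a·dt = (-0.6150, -0.8667, 0.7850)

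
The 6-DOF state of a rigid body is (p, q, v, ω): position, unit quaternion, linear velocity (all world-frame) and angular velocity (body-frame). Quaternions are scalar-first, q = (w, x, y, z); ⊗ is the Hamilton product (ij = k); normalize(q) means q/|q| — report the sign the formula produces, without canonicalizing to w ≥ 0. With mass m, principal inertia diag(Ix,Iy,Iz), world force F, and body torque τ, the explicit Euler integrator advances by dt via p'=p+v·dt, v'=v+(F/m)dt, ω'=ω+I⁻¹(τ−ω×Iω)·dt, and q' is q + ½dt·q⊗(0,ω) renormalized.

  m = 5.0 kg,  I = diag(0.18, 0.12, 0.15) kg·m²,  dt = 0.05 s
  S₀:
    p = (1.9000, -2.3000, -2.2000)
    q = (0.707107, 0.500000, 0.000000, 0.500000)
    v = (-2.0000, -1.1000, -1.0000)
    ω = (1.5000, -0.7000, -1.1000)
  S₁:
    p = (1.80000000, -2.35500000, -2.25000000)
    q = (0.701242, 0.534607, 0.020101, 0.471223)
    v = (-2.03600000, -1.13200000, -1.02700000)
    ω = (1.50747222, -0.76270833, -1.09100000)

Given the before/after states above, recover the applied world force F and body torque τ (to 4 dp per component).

F = (-3.6000, -3.2000, -2.7000)
τ = (0.0500, -0.2000, 0.0900)

rate change Δω = (0.00747222, -0.06270833, 0.00900000)
I·α + gyro = (0.0500, -0.2000, 0.0900)
Δv = v₁−v₀ = (-0.03600000, -0.03200000, -0.02700000)
F = m·Δv/dt = (-3.6000, -3.2000, -2.7000)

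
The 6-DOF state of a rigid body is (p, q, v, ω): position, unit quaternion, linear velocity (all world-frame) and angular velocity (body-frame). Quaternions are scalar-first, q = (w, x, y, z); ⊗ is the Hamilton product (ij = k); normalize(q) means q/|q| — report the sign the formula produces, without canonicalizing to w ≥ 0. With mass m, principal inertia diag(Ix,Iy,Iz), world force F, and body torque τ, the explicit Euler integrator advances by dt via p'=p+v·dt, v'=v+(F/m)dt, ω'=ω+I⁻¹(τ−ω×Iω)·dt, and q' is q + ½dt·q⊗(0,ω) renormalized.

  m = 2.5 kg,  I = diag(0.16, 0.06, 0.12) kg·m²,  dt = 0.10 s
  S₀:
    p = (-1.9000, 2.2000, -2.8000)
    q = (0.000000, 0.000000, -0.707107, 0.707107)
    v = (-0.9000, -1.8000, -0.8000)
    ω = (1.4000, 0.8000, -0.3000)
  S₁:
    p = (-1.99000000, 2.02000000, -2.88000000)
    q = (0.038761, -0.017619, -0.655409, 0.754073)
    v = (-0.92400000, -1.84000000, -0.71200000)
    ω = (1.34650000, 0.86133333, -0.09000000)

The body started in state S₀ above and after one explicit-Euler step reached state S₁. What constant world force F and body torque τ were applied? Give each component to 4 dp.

velocity change Δv = (-0.02400000, -0.04000000, 0.08800000)
F = m·Δv/dt = (-0.6000, -1.0000, 2.2000)
rate change Δω = (-0.05350000, 0.06133333, 0.21000000)
applied torque τ = (-0.1000, 0.0200, 0.1400)

F = (-0.6000, -1.0000, 2.2000)
τ = (-0.1000, 0.0200, 0.1400)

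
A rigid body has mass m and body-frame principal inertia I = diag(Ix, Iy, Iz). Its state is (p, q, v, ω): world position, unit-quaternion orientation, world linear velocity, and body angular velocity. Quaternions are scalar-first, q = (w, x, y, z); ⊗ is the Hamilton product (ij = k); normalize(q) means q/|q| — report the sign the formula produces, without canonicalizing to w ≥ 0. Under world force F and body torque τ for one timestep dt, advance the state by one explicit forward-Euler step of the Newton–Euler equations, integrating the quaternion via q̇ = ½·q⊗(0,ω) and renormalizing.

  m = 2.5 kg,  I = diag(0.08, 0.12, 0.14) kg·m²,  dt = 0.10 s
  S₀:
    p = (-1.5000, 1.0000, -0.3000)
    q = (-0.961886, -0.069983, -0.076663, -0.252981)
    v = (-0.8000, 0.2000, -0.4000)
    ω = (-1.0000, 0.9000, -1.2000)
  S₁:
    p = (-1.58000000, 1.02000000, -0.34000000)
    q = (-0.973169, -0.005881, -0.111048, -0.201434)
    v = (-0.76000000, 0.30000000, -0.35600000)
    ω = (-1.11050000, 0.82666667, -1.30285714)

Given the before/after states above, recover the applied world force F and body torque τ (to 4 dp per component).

velocity change Δv = (0.04000000, 0.10000000, 0.04400000)
applied force F = (1.0000, 2.5000, 1.1000)
ω₁ − ω₀ = (-0.11050000, -0.07333333, -0.10285714)
applied torque τ = (-0.1100, -0.1600, -0.1800)

F = (1.0000, 2.5000, 1.1000)
τ = (-0.1100, -0.1600, -0.1800)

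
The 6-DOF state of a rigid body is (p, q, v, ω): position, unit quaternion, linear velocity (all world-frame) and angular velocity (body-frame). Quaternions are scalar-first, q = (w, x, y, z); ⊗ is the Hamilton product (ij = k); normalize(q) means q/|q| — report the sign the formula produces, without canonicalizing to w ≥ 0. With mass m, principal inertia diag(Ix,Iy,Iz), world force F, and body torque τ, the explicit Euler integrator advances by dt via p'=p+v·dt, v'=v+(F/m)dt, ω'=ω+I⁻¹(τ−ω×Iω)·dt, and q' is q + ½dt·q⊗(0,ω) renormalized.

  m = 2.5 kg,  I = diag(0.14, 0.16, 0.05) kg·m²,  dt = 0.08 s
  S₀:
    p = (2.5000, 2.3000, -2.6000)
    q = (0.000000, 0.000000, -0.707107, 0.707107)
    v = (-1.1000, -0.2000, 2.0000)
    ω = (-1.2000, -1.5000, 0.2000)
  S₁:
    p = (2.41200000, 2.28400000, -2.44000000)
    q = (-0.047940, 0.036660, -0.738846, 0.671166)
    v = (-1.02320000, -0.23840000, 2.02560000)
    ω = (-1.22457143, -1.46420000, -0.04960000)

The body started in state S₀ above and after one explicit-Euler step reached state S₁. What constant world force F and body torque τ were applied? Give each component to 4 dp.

Δv = v₁−v₀ = (0.07680000, -0.03840000, 0.02560000)
m·(v₁−v₀)/dt = (2.4000, -1.2000, 0.8000)
Δω = ω₁−ω₀ = (-0.02457143, 0.03580000, -0.24960000)
precession coupling = (0.0330, -0.0216, 0.0360)
τ = I·(Δω/dt) + ω₀×(Iω₀) = (-0.0100, 0.0500, -0.1200)

F = (2.4000, -1.2000, 0.8000)
τ = (-0.0100, 0.0500, -0.1200)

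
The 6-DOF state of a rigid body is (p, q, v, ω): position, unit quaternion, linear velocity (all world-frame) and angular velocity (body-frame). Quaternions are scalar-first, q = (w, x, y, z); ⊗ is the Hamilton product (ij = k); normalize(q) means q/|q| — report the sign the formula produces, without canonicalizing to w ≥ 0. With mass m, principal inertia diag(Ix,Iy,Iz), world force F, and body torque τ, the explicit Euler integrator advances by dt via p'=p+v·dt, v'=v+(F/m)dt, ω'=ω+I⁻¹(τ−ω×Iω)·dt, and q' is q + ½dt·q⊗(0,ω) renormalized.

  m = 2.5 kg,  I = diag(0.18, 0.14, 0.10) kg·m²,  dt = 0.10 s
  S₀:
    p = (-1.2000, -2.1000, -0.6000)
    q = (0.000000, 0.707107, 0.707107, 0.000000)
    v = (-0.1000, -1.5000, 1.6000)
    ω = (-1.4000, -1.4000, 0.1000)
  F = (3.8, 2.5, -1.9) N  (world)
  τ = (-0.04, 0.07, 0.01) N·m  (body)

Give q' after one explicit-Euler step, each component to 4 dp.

q⊗(0,ω) = (1.9798996, 0.0707107, -0.0707107, 0.0000000)
q + ½dt·q⊗(0,ω), renormalized = (0.0985, 0.7072, 0.7001, 0.0000)

q' = (0.0985, 0.7072, 0.7001, 0.0000)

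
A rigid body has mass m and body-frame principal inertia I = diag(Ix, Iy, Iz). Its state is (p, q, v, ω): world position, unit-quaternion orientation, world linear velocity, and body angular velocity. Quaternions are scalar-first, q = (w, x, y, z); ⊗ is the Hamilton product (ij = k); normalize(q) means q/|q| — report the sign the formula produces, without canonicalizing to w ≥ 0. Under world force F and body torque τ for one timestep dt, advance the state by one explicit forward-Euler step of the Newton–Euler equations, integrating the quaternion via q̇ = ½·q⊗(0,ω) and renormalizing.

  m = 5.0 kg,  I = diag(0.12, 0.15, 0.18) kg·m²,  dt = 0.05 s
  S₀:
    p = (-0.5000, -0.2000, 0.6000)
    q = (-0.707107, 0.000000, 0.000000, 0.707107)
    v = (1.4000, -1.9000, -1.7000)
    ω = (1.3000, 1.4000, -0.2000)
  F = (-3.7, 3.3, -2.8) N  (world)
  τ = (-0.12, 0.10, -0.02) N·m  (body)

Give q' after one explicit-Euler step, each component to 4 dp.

q' = (-0.7028, -0.0477, -0.0018, 0.7098)

2q̇ = q⊗(0,ω) = (0.1414214, -1.9091889, -0.0707107, 0.1414214)
q' = normalize(q + ½dt·q⊗(0,ω)) = (-0.7028, -0.0477, -0.0018, 0.7098)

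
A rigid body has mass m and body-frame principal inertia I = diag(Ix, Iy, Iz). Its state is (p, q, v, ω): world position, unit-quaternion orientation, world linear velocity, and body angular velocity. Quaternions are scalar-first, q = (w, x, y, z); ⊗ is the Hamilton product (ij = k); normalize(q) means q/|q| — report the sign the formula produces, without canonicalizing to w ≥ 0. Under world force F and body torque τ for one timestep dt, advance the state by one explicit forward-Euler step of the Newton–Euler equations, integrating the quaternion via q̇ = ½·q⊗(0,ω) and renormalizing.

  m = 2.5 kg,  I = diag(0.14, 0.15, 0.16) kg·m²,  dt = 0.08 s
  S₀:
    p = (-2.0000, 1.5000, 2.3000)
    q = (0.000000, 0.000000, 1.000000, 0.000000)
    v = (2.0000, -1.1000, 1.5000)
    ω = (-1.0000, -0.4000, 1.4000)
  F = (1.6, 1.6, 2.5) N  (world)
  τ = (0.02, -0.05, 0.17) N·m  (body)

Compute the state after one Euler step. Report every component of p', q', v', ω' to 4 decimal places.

p' = (-1.8400, 1.4120, 2.4200)
q' = (0.0160, 0.0559, 0.9975, 0.0399)
v' = (2.0512, -1.0488, 1.5800)
ω' = (-0.9854, -0.4416, 1.4830)

a = (0.6400, 0.6400, 1.0000)
p + v·dt = (-1.8400, 1.4120, 2.4200)
v + (F/m)dt = (2.0512, -1.0488, 1.5800)
α = I⁻¹(τ − ω×Iω) = (0.1829, -0.5200, 1.0375)
new body rate ω' = (-0.9854, -0.4416, 1.4830)
q⊗(0,ω) = (0.4000000, 1.4000000, 0.0000000, 1.0000000)
updated quaternion q' = (0.0160, 0.0559, 0.9975, 0.0399)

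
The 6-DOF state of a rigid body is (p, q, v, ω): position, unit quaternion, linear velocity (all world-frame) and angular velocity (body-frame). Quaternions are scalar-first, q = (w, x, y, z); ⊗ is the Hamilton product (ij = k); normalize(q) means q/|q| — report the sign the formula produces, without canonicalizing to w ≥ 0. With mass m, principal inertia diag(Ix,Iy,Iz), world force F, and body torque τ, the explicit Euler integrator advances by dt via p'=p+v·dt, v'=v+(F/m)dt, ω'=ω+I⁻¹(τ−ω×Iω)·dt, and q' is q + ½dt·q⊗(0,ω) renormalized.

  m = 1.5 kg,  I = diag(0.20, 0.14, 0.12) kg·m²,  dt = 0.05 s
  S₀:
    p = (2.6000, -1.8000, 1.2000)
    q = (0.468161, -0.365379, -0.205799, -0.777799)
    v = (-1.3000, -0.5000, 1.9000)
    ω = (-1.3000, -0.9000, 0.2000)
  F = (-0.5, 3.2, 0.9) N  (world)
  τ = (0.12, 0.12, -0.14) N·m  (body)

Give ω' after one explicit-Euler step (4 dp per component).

ω' = (-1.2709, -0.8497, 0.1709)

ω×(Iω) gyroscopic = (0.0036, -0.0208, -0.0702)
angular accel α = (0.5820, 1.0057, -0.5817)
ω + α·dt = (-1.2709, -0.8497, 0.1709)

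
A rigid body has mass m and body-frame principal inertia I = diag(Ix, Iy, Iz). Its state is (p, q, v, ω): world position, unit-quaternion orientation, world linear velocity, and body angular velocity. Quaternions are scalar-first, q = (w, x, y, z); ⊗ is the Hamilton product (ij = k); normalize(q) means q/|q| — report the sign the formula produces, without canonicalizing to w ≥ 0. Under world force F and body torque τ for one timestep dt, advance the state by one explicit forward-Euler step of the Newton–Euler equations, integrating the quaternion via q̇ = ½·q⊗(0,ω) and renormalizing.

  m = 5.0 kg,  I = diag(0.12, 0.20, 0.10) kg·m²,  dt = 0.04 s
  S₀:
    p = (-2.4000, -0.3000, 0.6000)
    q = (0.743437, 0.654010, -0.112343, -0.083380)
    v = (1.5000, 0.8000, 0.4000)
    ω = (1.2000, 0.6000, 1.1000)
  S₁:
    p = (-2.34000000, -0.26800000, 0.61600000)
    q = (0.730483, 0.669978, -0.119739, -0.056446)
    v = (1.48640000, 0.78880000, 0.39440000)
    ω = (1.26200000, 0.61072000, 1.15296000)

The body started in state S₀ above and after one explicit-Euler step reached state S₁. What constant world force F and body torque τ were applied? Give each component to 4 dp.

F = (-1.7000, -1.4000, -0.7000)
τ = (0.1200, 0.0800, 0.1900)

Δv = v₁−v₀ = (-0.01360000, -0.01120000, -0.00560000)
applied force F = (-1.7000, -1.4000, -0.7000)
rate change Δω = (0.06200000, 0.01072000, 0.05296000)
precession coupling = (-0.0660, 0.0264, 0.0576)
applied torque τ = (0.1200, 0.0800, 0.1900)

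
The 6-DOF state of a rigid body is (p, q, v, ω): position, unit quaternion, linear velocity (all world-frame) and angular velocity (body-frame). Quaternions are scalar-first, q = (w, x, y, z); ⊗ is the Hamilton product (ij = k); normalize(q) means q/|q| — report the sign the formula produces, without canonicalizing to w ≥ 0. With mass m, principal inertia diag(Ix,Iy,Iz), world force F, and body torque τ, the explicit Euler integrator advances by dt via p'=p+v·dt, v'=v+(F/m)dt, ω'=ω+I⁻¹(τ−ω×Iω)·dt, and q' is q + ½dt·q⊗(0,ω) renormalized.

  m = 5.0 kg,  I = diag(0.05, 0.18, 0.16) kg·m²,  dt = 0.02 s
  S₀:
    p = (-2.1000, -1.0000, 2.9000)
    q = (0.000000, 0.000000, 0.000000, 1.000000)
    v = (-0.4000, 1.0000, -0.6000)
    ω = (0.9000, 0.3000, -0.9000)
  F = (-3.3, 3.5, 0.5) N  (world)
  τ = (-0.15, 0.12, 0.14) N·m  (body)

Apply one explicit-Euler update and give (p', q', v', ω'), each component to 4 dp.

p + v·dt = (-2.1080, -0.9800, 2.8880)
v + (F/m)dt = (-0.4132, 1.0140, -0.5980)
ω×(Iω) gyroscopic = (0.0054, 0.0891, 0.0351)
angular accel α = (-3.1080, 0.1717, 0.6556)
ω + α·dt = (0.8378, 0.3034, -0.8869)
2q̇ = q⊗(0,ω) = (0.9000000, -0.3000000, 0.9000000, 0.0000000)
q + ½dt·q⊗(0,ω), renormalized = (0.0090, -0.0030, 0.0090, 0.9999)

p' = (-2.1080, -0.9800, 2.8880)
q' = (0.0090, -0.0030, 0.0090, 0.9999)
v' = (-0.4132, 1.0140, -0.5980)
ω' = (0.8378, 0.3034, -0.8869)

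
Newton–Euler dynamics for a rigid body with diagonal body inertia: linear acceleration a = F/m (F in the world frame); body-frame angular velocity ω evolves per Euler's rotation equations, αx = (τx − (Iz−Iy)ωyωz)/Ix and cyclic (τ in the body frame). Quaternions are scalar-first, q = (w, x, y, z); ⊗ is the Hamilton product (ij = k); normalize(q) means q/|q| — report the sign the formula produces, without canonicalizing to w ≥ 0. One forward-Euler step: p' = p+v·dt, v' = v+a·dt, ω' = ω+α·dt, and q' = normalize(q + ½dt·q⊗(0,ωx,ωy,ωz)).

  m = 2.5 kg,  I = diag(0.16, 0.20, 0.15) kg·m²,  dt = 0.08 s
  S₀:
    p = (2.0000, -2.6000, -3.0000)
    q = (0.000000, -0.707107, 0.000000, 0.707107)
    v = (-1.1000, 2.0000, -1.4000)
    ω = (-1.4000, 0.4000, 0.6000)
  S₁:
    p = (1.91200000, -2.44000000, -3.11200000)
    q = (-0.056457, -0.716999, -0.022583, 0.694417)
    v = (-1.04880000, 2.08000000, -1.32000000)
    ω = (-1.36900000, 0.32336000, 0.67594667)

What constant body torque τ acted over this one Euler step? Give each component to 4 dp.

τ = (0.0500, -0.2000, 0.1200)

ω₁ − ω₀ = (0.03100000, -0.07664000, 0.07594667)
τ = I·(Δω/dt) + ω₀×(Iω₀) = (0.0500, -0.2000, 0.1200)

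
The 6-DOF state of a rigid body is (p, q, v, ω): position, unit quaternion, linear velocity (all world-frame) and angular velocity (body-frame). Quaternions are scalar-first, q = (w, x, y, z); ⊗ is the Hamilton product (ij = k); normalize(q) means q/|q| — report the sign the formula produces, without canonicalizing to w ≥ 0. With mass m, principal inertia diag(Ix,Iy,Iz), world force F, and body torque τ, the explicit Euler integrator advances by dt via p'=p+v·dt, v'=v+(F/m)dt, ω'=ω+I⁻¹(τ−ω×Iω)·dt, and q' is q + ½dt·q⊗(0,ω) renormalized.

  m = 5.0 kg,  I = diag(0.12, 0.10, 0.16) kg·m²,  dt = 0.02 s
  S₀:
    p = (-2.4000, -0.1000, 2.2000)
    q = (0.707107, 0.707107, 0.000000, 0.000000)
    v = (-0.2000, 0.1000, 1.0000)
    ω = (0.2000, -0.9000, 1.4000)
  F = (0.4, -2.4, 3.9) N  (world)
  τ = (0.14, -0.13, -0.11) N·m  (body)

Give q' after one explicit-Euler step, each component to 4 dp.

Hamilton product q⊗(0,ω) = (-0.1414214, 0.1414214, -1.6263461, 0.3535535)
q + ½dt·q⊗(0,ω), renormalized = (0.7056, 0.7084, -0.0163, 0.0035)

q' = (0.7056, 0.7084, -0.0163, 0.0035)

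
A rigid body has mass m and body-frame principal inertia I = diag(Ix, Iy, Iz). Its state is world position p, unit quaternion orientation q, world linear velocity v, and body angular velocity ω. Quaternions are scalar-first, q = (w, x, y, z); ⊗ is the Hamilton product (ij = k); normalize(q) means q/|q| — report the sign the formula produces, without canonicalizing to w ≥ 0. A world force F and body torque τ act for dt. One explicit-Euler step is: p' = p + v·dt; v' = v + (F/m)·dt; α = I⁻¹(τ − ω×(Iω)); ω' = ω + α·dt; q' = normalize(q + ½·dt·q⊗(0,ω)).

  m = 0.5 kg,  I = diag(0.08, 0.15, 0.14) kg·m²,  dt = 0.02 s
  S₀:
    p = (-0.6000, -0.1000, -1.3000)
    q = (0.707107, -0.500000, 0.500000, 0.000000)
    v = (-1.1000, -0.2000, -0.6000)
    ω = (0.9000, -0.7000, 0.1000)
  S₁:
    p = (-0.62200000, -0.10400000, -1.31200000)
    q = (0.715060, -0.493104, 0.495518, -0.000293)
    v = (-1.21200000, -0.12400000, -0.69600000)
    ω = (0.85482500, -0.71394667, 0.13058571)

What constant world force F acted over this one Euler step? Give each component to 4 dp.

F = (-2.8000, 1.9000, -2.4000)

Δv = v₁−v₀ = (-0.11200000, 0.07600000, -0.09600000)
F = m·Δv/dt = (-2.8000, 1.9000, -2.4000)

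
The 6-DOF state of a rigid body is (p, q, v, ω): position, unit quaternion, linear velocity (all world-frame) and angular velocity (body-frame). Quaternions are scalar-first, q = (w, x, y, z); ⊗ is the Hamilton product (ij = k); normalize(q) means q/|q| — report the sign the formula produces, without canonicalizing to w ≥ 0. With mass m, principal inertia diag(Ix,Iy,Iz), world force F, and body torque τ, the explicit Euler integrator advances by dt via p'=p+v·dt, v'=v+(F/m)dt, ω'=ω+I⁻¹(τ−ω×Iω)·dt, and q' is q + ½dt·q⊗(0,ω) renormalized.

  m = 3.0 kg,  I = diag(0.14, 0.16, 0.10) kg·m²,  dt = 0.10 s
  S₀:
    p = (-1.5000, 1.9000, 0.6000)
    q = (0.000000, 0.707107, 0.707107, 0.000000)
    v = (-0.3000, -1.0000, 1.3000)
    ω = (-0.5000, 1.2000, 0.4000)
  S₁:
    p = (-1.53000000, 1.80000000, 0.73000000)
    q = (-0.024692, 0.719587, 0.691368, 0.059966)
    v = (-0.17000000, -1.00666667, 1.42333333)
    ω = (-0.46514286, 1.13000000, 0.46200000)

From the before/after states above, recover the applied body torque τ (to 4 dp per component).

Δω = ω₁−ω₀ = (0.03485714, -0.07000000, 0.06200000)
τ = I·(Δω/dt) + ω₀×(Iω₀) = (0.0200, -0.1200, 0.0500)

τ = (0.0200, -0.1200, 0.0500)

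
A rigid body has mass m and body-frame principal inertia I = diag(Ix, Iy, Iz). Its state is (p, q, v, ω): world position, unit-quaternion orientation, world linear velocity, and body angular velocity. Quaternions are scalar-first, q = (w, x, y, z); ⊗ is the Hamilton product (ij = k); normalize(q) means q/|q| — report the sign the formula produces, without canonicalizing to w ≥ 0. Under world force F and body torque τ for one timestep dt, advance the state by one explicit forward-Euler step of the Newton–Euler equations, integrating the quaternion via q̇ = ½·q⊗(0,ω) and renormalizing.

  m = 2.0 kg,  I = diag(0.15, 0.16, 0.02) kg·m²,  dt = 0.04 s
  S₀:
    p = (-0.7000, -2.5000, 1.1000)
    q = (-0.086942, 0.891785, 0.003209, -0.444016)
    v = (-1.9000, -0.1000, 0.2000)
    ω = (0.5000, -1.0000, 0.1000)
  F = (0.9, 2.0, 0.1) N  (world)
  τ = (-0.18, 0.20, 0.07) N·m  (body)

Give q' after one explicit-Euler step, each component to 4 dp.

q⊗(0,ω) = (-0.3982819, -0.4871661, -0.2242445, -0.9020837)
updated quaternion q' = (-0.0949, 0.8818, -0.0013, -0.4619)

q' = (-0.0949, 0.8818, -0.0013, -0.4619)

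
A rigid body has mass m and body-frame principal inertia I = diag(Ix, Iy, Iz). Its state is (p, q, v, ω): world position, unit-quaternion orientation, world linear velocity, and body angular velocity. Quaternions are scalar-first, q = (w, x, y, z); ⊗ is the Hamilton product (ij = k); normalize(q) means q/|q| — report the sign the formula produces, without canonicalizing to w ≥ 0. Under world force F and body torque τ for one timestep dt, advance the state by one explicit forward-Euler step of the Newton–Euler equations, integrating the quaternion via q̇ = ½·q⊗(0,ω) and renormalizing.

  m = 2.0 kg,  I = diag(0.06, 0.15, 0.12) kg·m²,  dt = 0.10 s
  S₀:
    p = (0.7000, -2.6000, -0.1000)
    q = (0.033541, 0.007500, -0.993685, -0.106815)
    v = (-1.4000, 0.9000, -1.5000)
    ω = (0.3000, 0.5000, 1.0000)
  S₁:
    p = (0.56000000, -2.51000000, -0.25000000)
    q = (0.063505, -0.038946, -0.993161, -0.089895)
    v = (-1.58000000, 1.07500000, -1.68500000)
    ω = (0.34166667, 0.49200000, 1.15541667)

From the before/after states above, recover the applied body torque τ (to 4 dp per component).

Δω = ω₁−ω₀ = (0.04166667, -0.00800000, 0.15541667)
applied torque τ = (0.0100, -0.0300, 0.2000)

τ = (0.0100, -0.0300, 0.2000)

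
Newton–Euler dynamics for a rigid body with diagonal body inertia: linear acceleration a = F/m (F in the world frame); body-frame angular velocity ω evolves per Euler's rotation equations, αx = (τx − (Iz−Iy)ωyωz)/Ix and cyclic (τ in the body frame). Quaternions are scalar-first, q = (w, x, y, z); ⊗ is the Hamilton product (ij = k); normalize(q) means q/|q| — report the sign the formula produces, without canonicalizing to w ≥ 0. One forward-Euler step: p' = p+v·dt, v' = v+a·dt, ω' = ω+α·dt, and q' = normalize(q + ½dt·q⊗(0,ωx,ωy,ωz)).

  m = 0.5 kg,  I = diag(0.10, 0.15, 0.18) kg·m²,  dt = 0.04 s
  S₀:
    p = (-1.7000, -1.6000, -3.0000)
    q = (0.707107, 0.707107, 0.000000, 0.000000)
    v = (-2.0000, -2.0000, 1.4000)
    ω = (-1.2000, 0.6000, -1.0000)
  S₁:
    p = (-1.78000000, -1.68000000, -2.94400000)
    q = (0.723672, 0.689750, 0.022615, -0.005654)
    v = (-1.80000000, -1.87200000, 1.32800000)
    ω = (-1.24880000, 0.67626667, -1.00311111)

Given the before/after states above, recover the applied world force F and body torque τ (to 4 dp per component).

F = (2.5000, 1.6000, -0.9000)
τ = (-0.1400, 0.1900, -0.0500)

ω₁ − ω₀ = (-0.04880000, 0.07626667, -0.00311111)
ω₀×(Iω₀) = (-0.0180, -0.0960, -0.0360)
τ = I·(Δω/dt) + ω₀×(Iω₀) = (-0.1400, 0.1900, -0.0500)
Δv = v₁−v₀ = (0.20000000, 0.12800000, -0.07200000)
F = m·Δv/dt = (2.5000, 1.6000, -0.9000)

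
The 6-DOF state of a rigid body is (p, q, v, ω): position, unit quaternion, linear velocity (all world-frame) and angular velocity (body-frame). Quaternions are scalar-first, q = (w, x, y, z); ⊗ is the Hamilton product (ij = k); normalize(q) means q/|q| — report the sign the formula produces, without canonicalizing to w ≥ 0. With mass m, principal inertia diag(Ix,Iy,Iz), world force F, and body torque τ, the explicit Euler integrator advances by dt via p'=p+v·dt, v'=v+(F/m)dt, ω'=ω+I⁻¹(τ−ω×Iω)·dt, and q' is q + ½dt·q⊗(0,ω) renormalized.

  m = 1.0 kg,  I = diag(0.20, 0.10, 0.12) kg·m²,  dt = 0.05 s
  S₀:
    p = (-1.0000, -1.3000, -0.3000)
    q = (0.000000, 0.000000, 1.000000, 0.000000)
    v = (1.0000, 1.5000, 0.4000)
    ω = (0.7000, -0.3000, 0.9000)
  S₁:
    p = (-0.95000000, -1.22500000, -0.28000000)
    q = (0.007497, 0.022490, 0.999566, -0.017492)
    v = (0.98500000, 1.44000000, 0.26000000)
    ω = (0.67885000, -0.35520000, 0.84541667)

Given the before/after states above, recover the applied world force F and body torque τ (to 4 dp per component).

rate change Δω = (-0.02115000, -0.05520000, -0.05458333)
precession coupling = (-0.0054, 0.0504, 0.0210)
τ = I·(Δω/dt) + ω₀×(Iω₀) = (-0.0900, -0.0600, -0.1100)
v₁ − v₀ = (-0.01500000, -0.06000000, -0.14000000)
F = m·Δv/dt = (-0.3000, -1.2000, -2.8000)

F = (-0.3000, -1.2000, -2.8000)
τ = (-0.0900, -0.0600, -0.1100)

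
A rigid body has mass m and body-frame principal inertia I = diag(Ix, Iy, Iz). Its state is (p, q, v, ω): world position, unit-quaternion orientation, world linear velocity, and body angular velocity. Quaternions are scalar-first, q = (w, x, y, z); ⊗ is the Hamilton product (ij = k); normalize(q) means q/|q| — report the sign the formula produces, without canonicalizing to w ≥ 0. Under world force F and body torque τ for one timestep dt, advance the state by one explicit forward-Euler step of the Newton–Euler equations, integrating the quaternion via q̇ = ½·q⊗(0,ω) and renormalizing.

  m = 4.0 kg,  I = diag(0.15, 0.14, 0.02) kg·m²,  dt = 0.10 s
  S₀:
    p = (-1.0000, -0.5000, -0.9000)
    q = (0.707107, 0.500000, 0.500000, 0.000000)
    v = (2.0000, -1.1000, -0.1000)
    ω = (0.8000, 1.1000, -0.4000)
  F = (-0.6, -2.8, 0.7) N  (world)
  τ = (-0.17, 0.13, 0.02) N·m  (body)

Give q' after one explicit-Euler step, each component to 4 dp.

q' = (0.6580, 0.5170, 0.5475, -0.0066)

2q̇ = q⊗(0,ω) = (-0.9500000, 0.3656856, 0.9778177, -0.1328428)
q + ½dt·q⊗(0,ω), renormalized = (0.6580, 0.5170, 0.5475, -0.0066)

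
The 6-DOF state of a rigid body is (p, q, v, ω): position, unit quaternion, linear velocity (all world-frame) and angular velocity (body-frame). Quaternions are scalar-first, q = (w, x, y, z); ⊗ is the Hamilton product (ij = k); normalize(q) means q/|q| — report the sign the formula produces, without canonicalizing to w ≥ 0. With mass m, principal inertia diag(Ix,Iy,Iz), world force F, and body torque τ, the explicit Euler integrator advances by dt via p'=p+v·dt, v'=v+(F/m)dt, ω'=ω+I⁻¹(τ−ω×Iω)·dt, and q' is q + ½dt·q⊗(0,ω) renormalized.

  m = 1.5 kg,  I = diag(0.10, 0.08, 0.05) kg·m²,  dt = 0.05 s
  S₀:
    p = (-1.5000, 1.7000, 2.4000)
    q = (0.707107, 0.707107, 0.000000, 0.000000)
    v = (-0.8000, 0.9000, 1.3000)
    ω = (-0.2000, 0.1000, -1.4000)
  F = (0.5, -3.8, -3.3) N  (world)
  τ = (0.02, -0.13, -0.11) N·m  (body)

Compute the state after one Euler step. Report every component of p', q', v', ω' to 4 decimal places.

precession coupling ω×(Iω) = (0.0042, 0.0140, 0.0004)
angular accel α = (0.1580, -1.8000, -2.2080)
ω' = ω + α·dt = (-0.1921, 0.0100, -1.5104)
q⊗(0,ω) = (0.1414214, -0.1414214, 1.0606605, -0.9192391)
q + ½dt·q⊗(0,ω), renormalized = (0.7102, 0.7031, 0.0265, -0.0230)
a = (0.3333, -2.5333, -2.2000)
new position p' = (-1.5400, 1.7450, 2.4650)
v + (F/m)dt = (-0.7833, 0.7733, 1.1900)

p' = (-1.5400, 1.7450, 2.4650)
q' = (0.7102, 0.7031, 0.0265, -0.0230)
v' = (-0.7833, 0.7733, 1.1900)
ω' = (-0.1921, 0.0100, -1.5104)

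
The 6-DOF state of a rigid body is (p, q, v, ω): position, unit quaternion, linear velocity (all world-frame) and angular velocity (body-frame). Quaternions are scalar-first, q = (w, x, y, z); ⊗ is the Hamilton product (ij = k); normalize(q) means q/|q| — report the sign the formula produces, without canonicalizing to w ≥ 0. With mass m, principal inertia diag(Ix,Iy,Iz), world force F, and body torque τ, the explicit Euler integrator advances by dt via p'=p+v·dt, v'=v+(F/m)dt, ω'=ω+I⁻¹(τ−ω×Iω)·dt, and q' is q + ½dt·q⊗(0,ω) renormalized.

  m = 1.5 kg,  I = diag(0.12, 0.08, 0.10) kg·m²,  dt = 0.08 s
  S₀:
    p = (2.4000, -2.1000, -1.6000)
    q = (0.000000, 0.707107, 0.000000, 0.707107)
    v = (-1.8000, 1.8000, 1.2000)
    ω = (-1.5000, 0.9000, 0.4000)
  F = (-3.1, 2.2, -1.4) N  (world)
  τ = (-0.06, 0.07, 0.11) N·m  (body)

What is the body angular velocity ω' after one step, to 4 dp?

α = I⁻¹(τ − ω×Iω) = (-0.5600, 1.0250, 0.5600)
new body rate ω' = (-1.5448, 0.9820, 0.4448)

ω' = (-1.5448, 0.9820, 0.4448)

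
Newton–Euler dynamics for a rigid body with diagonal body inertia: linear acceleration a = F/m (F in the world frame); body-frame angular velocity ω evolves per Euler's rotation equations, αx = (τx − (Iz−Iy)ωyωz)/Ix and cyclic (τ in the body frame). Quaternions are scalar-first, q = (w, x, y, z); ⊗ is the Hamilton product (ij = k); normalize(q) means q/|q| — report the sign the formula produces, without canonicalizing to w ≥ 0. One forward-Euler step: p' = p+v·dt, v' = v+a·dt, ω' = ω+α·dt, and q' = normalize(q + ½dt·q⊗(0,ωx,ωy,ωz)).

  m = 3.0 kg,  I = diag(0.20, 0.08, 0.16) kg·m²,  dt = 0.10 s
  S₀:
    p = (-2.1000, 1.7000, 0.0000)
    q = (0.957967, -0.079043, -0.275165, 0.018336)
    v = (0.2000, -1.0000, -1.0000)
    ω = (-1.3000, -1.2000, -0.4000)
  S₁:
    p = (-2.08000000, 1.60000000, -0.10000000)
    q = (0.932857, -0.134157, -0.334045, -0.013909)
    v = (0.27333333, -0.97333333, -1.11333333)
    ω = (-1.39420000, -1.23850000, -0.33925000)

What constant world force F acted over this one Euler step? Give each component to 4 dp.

v₁ − v₀ = (0.07333333, 0.02666667, -0.11333333)
applied force F = (2.2000, 0.8000, -3.4000)

F = (2.2000, 0.8000, -3.4000)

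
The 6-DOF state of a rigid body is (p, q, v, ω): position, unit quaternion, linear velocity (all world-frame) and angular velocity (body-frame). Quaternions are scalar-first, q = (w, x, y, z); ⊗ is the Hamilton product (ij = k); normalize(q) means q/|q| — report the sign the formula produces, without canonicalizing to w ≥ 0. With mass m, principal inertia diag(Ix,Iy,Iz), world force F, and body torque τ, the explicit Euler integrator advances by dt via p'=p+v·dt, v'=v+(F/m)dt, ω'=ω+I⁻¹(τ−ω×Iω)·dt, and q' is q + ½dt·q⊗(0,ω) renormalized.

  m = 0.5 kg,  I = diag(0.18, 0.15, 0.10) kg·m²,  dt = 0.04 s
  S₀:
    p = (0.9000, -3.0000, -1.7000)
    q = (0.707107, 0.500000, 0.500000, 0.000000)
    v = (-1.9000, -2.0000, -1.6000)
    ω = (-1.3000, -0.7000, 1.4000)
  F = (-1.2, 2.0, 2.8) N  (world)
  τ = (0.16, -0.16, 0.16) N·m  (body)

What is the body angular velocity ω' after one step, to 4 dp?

angular accel α = (0.6167, -0.0960, 1.8730)
ω + α·dt = (-1.2753, -0.7038, 1.4749)

ω' = (-1.2753, -0.7038, 1.4749)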